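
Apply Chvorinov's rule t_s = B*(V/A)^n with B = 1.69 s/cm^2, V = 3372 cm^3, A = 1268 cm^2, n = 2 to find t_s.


Formula: t_s = B * (V/A)^n  (Chvorinov's rule, n=2)
Modulus M = V/A = 3372/1268 = 2.659306 cm
M^2 = 2.659306^2 = 7.071908 cm^2
t_s = 1.69 * 7.071908 = 11.9515 s

Final answer: 11.9515 s


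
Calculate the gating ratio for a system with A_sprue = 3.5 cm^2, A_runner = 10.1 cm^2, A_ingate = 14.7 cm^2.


Sprue:Runner:Ingate = 1 : 10.1/3.5 : 14.7/3.5 = 1:2.89:4.20


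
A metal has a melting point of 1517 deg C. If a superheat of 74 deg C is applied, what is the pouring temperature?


Formula: T_pour = T_melt + Superheat
T_pour = 1517 + 74 = 1591 deg C


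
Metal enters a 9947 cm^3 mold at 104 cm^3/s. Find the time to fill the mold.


Formula: t_fill = V_mold / Q_flow
t = 9947 cm^3 / 104 cm^3/s = 95.6442 s

Answer: 95.6442 s


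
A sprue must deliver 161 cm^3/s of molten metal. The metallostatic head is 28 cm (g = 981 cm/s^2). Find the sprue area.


Formula: v = sqrt(2*g*h), A = Q/v
Velocity: v = sqrt(2 * 981 * 28) = sqrt(54936) = 234.3843 cm/s
Sprue area: A = Q / v = 161 / 234.3843 = 0.6869 cm^2


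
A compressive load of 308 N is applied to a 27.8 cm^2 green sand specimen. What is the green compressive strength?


Formula: Compressive Strength = Force / Area
Strength = 308 N / 27.8 cm^2 = 11.0791 N/cm^2

Final answer: 11.0791 N/cm^2


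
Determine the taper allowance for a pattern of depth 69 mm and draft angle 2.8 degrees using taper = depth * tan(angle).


Formula: taper = depth * tan(draft_angle)
tan(2.8 deg) = 0.0489082
taper = 69 mm * 0.0489082 = 3.3747 mm

Answer: 3.3747 mm


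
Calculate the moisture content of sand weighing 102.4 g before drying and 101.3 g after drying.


Formula: MC = (W_wet - W_dry) / W_wet * 100
Water mass = 102.4 - 101.3 = 1.1 g
MC = 1.1 / 102.4 * 100 = 1.0742%

Answer: 1.0742%


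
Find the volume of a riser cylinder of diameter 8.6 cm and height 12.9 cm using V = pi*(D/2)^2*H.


Formula: V = pi * (D/2)^2 * H  (cylinder volume)
Radius = D/2 = 8.6/2 = 4.3 cm
V = pi * 4.3^2 * 12.9 = 749.3358 cm^3


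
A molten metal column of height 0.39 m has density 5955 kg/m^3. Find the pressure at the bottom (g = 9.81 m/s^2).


Formula: P = rho * g * h
rho * g = 5955 * 9.81 = 58418.55 N/m^3
P = 58418.55 * 0.39 = 22783.2345 Pa

22783.2345 Pa


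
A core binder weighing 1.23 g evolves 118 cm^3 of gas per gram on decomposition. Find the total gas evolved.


Formula: V_gas = W_binder * gas_evolution_rate
V = 1.23 g * 118 cm^3/g = 145.1400 cm^3

145.1400 cm^3


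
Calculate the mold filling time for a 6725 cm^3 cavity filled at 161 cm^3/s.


Formula: t_fill = V_mold / Q_flow
t = 6725 cm^3 / 161 cm^3/s = 41.7702 s


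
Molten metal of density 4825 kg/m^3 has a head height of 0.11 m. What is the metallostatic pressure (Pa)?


Formula: P = rho * g * h
rho * g = 4825 * 9.81 = 47333.25 N/m^3
P = 47333.25 * 0.11 = 5206.6575 Pa

Final answer: 5206.6575 Pa


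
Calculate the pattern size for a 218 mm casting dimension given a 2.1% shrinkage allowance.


Formula: L_pattern = L_casting * (1 + shrinkage_rate/100)
Shrinkage factor = 1 + 2.1/100 = 1.021
L_pattern = 218 mm * 1.021 = 222.5780 mm

Final answer: 222.5780 mm


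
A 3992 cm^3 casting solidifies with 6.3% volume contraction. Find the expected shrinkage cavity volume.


Formula: V_shrink = V_casting * shrinkage_pct / 100
V_shrink = 3992 cm^3 * 6.3 / 100 = 251.4960 cm^3


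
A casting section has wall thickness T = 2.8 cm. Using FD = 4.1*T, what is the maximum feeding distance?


Formula: FD = 4.1 * T  (riser feeding-distance rule)
FD = 4.1 * 2.8 cm = 11.4800 cm

11.4800 cm


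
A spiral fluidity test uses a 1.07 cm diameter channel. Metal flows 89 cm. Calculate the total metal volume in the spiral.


Formula: V = pi * (d/2)^2 * L  (cylinder volume)
Radius = 1.07/2 = 0.535 cm
V = pi * 0.535^2 * 89 = 80.0290 cm^3

80.0290 cm^3


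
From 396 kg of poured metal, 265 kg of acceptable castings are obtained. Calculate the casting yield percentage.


Formula: Casting Yield = (W_good / W_total) * 100
Yield = (265 kg / 396 kg) * 100 = 66.9192%

Final answer: 66.9192%


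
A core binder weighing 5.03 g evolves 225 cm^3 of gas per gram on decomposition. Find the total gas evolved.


Formula: V_gas = W_binder * gas_evolution_rate
V = 5.03 g * 225 cm^3/g = 1131.7500 cm^3

Answer: 1131.7500 cm^3


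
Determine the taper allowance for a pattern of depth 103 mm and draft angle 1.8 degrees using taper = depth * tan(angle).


Formula: taper = depth * tan(draft_angle)
tan(1.8 deg) = 0.0314263
taper = 103 mm * 0.0314263 = 3.2369 mm

3.2369 mm


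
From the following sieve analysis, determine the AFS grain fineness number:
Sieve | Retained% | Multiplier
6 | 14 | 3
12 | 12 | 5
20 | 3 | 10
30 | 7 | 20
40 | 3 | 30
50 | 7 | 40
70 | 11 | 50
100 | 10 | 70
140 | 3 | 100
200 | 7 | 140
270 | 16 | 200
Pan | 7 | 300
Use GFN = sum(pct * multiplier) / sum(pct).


Formula: GFN = sum(pct * multiplier) / sum(pct)
sum(pct * multiplier) = 8472
sum(pct) = 100
GFN = 8472 / 100 = 84.72


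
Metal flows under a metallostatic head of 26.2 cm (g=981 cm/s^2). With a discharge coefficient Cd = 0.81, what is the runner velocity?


Formula: v = Cd * sqrt(2 * g * h)  (Torricelli with discharge coefficient)
2*g*h = 2 * 981 * 26.2 = 51404.4 cm^2/s^2
sqrt(51404.4) = 226.72538 cm/s
v = 0.81 * 226.72538 = 183.6476 cm/s

183.6476 cm/s


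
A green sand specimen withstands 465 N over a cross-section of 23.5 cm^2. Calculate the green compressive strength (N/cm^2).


Formula: Compressive Strength = Force / Area
Strength = 465 N / 23.5 cm^2 = 19.7872 N/cm^2

19.7872 N/cm^2


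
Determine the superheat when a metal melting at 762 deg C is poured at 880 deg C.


Formula: Superheat = T_pour - T_melt
Superheat = 880 - 762 = 118 deg C

Final answer: 118 deg C


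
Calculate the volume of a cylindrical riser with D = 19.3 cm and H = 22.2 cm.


Formula: V = pi * (D/2)^2 * H  (cylinder volume)
Radius = D/2 = 19.3/2 = 9.65 cm
V = pi * 9.65^2 * 22.2 = 6494.6758 cm^3


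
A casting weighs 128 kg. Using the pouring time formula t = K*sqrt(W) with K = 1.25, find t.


Formula: t = K * sqrt(W)
sqrt(W) = sqrt(128) = 11.31371
t = 1.25 * 11.31371 = 14.1421 s

14.1421 s


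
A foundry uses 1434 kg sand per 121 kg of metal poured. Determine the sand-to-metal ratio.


Formula: Sand-to-Metal Ratio = W_sand / W_metal
Ratio = 1434 kg / 121 kg = 11.8512

11.8512


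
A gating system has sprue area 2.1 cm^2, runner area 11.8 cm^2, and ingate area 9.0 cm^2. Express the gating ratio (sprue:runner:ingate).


Sprue:Runner:Ingate = 1 : 11.8/2.1 : 9.0/2.1 = 1:5.62:4.29

Answer: 1:5.62:4.29


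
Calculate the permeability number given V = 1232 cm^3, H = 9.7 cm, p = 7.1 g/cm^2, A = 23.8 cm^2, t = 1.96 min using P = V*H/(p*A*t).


Formula: Permeability Number P = (V * H) / (p * A * t)
Numerator: V * H = 1232 * 9.7 = 11950.4
Denominator: p * A * t = 7.1 * 23.8 * 1.96 = 331.2008
P = 11950.4 / 331.2008 = 36.0820

36.0820


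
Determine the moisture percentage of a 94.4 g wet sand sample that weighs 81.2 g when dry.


Formula: MC = (W_wet - W_dry) / W_wet * 100
Water mass = 94.4 - 81.2 = 13.2 g
MC = 13.2 / 94.4 * 100 = 13.9831%


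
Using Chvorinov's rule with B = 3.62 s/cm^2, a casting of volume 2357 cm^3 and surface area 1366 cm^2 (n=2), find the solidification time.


Formula: t_s = B * (V/A)^n  (Chvorinov's rule, n=2)
Modulus M = V/A = 2357/1366 = 1.725476 cm
M^2 = 1.725476^2 = 2.977267 cm^2
t_s = 3.62 * 2.977267 = 10.7777 s

Final answer: 10.7777 s


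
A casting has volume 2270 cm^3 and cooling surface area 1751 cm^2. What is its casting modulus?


Formula: Casting Modulus M = V / A
M = 2270 cm^3 / 1751 cm^2 = 1.2964 cm

Final answer: 1.2964 cm


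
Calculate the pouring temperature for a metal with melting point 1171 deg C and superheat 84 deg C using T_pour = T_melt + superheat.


Formula: T_pour = T_melt + Superheat
T_pour = 1171 + 84 = 1255 deg C

Final answer: 1255 deg C


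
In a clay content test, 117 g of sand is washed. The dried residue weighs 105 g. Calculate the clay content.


Formula: Clay% = (W_total - W_washed) / W_total * 100
Clay mass = 117 - 105 = 12 g
Clay% = 12 / 117 * 100 = 10.2564%

Final answer: 10.2564%


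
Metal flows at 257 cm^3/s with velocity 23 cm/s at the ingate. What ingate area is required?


Formula: A_ingate = Q / v  (continuity equation)
A = 257 cm^3/s / 23 cm/s = 11.1739 cm^2


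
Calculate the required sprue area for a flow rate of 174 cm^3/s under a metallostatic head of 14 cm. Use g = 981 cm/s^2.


Formula: v = sqrt(2*g*h), A = Q/v
Velocity: v = sqrt(2 * 981 * 14) = sqrt(27468) = 165.7347 cm/s
Sprue area: A = Q / v = 174 / 165.7347 = 1.0499 cm^2

Answer: 1.0499 cm^2


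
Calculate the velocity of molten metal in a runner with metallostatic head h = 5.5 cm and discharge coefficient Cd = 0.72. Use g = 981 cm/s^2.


Formula: v = Cd * sqrt(2 * g * h)  (Torricelli with discharge coefficient)
2*g*h = 2 * 981 * 5.5 = 10791.0 cm^2/s^2
sqrt(10791.0) = 103.87974 cm/s
v = 0.72 * 103.87974 = 74.7934 cm/s

74.7934 cm/s


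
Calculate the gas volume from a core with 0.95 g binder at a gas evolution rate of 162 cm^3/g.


Formula: V_gas = W_binder * gas_evolution_rate
V = 0.95 g * 162 cm^3/g = 153.9000 cm^3

153.9000 cm^3


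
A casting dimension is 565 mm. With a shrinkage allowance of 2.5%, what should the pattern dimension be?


Formula: L_pattern = L_casting * (1 + shrinkage_rate/100)
Shrinkage factor = 1 + 2.5/100 = 1.025
L_pattern = 565 mm * 1.025 = 579.1250 mm

Final answer: 579.1250 mm


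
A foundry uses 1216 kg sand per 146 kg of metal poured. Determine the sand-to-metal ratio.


Formula: Sand-to-Metal Ratio = W_sand / W_metal
Ratio = 1216 kg / 146 kg = 8.3288

Final answer: 8.3288


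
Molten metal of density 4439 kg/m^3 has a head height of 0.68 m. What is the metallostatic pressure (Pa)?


Formula: P = rho * g * h
rho * g = 4439 * 9.81 = 43546.59 N/m^3
P = 43546.59 * 0.68 = 29611.6812 Pa


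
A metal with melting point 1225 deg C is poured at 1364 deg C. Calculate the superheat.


Formula: Superheat = T_pour - T_melt
Superheat = 1364 - 1225 = 139 deg C


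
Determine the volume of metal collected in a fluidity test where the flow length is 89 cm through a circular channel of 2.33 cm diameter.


Formula: V = pi * (d/2)^2 * L  (cylinder volume)
Radius = 2.33/2 = 1.165 cm
V = pi * 1.165^2 * 89 = 379.4825 cm^3

Answer: 379.4825 cm^3


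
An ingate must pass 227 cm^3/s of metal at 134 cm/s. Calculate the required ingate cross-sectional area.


Formula: A_ingate = Q / v  (continuity equation)
A = 227 cm^3/s / 134 cm/s = 1.6940 cm^2

Final answer: 1.6940 cm^2


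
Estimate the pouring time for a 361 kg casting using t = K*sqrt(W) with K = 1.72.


Formula: t = K * sqrt(W)
sqrt(W) = sqrt(361) = 19.00000
t = 1.72 * 19.00000 = 32.6800 s

Answer: 32.6800 s


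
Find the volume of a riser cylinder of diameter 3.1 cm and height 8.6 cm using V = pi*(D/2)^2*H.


Formula: V = pi * (D/2)^2 * H  (cylinder volume)
Radius = D/2 = 3.1/2 = 1.55 cm
V = pi * 1.55^2 * 8.6 = 64.9100 cm^3

Answer: 64.9100 cm^3


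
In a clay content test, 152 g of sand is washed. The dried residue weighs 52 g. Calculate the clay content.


Formula: Clay% = (W_total - W_washed) / W_total * 100
Clay mass = 152 - 52 = 100 g
Clay% = 100 / 152 * 100 = 65.7895%


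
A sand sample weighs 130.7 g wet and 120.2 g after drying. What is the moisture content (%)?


Formula: MC = (W_wet - W_dry) / W_wet * 100
Water mass = 130.7 - 120.2 = 10.5 g
MC = 10.5 / 130.7 * 100 = 8.0337%

Answer: 8.0337%


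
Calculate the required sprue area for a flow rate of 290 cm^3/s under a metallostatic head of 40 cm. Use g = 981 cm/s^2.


Formula: v = sqrt(2*g*h), A = Q/v
Velocity: v = sqrt(2 * 981 * 40) = sqrt(78480) = 280.1428 cm/s
Sprue area: A = Q / v = 290 / 280.1428 = 1.0352 cm^2

Answer: 1.0352 cm^2


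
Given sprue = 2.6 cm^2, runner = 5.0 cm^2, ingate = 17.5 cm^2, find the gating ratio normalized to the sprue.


Sprue:Runner:Ingate = 1 : 5.0/2.6 : 17.5/2.6 = 1:1.92:6.73

Final answer: 1:1.92:6.73


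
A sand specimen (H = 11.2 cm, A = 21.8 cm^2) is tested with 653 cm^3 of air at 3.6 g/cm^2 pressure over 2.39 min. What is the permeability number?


Formula: Permeability Number P = (V * H) / (p * A * t)
Numerator: V * H = 653 * 11.2 = 7313.6
Denominator: p * A * t = 3.6 * 21.8 * 2.39 = 187.5672
P = 7313.6 / 187.5672 = 38.9919

Final answer: 38.9919


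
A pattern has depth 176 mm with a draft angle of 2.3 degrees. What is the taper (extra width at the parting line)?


Formula: taper = depth * tan(draft_angle)
tan(2.3 deg) = 0.0401641
taper = 176 mm * 0.0401641 = 7.0689 mm

Answer: 7.0689 mm


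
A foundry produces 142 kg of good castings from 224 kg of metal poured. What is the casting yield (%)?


Formula: Casting Yield = (W_good / W_total) * 100
Yield = (142 kg / 224 kg) * 100 = 63.3929%

Final answer: 63.3929%


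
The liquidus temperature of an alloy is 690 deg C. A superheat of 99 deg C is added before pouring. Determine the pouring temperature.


Formula: T_pour = T_melt + Superheat
T_pour = 690 + 99 = 789 deg C

789 deg C


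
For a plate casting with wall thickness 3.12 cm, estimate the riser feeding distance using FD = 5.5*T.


Formula: FD = 5.5 * T  (riser feeding-distance rule)
FD = 5.5 * 3.12 cm = 17.1600 cm

17.1600 cm


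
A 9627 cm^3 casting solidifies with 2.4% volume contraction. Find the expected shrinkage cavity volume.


Formula: V_shrink = V_casting * shrinkage_pct / 100
V_shrink = 9627 cm^3 * 2.4 / 100 = 231.0480 cm^3


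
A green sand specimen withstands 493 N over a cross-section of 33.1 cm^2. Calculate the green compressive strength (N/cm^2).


Formula: Compressive Strength = Force / Area
Strength = 493 N / 33.1 cm^2 = 14.8943 N/cm^2

Final answer: 14.8943 N/cm^2


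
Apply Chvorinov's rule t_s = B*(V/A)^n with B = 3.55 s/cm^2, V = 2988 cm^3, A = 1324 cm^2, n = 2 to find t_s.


Formula: t_s = B * (V/A)^n  (Chvorinov's rule, n=2)
Modulus M = V/A = 2988/1324 = 2.256798 cm
M^2 = 2.256798^2 = 5.093137 cm^2
t_s = 3.55 * 5.093137 = 18.0806 s


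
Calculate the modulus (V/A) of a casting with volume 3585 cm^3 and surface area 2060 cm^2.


Formula: Casting Modulus M = V / A
M = 3585 cm^3 / 2060 cm^2 = 1.7403 cm


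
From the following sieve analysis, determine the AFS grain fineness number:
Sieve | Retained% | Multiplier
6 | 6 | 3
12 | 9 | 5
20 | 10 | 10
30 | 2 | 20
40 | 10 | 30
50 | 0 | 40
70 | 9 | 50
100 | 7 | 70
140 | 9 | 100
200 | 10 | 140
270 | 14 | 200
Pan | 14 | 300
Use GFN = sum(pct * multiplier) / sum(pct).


Formula: GFN = sum(pct * multiplier) / sum(pct)
sum(pct * multiplier) = 10743
sum(pct) = 100
GFN = 10743 / 100 = 107.43


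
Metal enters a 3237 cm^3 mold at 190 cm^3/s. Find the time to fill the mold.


Formula: t_fill = V_mold / Q_flow
t = 3237 cm^3 / 190 cm^3/s = 17.0368 s

17.0368 s


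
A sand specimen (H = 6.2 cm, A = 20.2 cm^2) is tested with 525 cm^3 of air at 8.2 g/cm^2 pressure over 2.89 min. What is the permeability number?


Formula: Permeability Number P = (V * H) / (p * A * t)
Numerator: V * H = 525 * 6.2 = 3255.0
Denominator: p * A * t = 8.2 * 20.2 * 2.89 = 478.6996
P = 3255.0 / 478.6996 = 6.7997


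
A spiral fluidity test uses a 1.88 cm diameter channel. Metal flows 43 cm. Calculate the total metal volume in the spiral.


Formula: V = pi * (d/2)^2 * L  (cylinder volume)
Radius = 1.88/2 = 0.94 cm
V = pi * 0.94^2 * 43 = 119.3642 cm^3

Answer: 119.3642 cm^3


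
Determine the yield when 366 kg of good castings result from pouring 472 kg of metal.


Formula: Casting Yield = (W_good / W_total) * 100
Yield = (366 kg / 472 kg) * 100 = 77.5424%


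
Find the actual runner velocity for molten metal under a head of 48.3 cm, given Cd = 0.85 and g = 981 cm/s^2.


Formula: v = Cd * sqrt(2 * g * h)  (Torricelli with discharge coefficient)
2*g*h = 2 * 981 * 48.3 = 94764.6 cm^2/s^2
sqrt(94764.6) = 307.83859 cm/s
v = 0.85 * 307.83859 = 261.6628 cm/s


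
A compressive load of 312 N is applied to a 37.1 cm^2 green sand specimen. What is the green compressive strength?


Formula: Compressive Strength = Force / Area
Strength = 312 N / 37.1 cm^2 = 8.4097 N/cm^2


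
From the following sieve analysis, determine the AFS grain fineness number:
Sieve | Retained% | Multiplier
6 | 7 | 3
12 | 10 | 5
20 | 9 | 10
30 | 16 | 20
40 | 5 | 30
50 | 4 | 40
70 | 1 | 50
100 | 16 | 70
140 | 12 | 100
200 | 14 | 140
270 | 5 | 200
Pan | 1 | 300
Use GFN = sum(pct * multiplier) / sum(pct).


Formula: GFN = sum(pct * multiplier) / sum(pct)
sum(pct * multiplier) = 6421
sum(pct) = 100
GFN = 6421 / 100 = 64.21

Final answer: 64.21


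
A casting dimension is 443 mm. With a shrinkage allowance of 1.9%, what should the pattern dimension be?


Formula: L_pattern = L_casting * (1 + shrinkage_rate/100)
Shrinkage factor = 1 + 1.9/100 = 1.019
L_pattern = 443 mm * 1.019 = 451.4170 mm

451.4170 mm


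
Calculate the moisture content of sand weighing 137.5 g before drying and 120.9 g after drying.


Formula: MC = (W_wet - W_dry) / W_wet * 100
Water mass = 137.5 - 120.9 = 16.6 g
MC = 16.6 / 137.5 * 100 = 12.0727%

12.0727%


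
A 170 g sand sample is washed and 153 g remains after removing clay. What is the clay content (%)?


Formula: Clay% = (W_total - W_washed) / W_total * 100
Clay mass = 170 - 153 = 17 g
Clay% = 17 / 170 * 100 = 10.0000%

10.0000%


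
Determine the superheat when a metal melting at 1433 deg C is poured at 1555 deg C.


Formula: Superheat = T_pour - T_melt
Superheat = 1555 - 1433 = 122 deg C

Final answer: 122 deg C


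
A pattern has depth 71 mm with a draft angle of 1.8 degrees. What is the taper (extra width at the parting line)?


Formula: taper = depth * tan(draft_angle)
tan(1.8 deg) = 0.0314263
taper = 71 mm * 0.0314263 = 2.2313 mm

Answer: 2.2313 mm


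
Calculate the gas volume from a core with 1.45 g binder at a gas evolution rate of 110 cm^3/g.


Formula: V_gas = W_binder * gas_evolution_rate
V = 1.45 g * 110 cm^3/g = 159.5000 cm^3


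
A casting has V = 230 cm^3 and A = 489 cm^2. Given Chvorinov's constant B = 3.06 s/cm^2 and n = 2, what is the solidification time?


Formula: t_s = B * (V/A)^n  (Chvorinov's rule, n=2)
Modulus M = V/A = 230/489 = 0.470348 cm
M^2 = 0.470348^2 = 0.221227 cm^2
t_s = 3.06 * 0.221227 = 0.6770 s

0.6770 s


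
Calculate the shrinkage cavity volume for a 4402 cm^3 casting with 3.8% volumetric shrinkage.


Formula: V_shrink = V_casting * shrinkage_pct / 100
V_shrink = 4402 cm^3 * 3.8 / 100 = 167.2760 cm^3


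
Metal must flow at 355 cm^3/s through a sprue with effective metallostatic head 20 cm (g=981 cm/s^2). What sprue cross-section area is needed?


Formula: v = sqrt(2*g*h), A = Q/v
Velocity: v = sqrt(2 * 981 * 20) = sqrt(39240) = 198.0909 cm/s
Sprue area: A = Q / v = 355 / 198.0909 = 1.7921 cm^2

Final answer: 1.7921 cm^2


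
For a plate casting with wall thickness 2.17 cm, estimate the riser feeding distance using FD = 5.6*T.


Formula: FD = 5.6 * T  (riser feeding-distance rule)
FD = 5.6 * 2.17 cm = 12.1520 cm

12.1520 cm


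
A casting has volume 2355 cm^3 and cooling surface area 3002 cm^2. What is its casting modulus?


Formula: Casting Modulus M = V / A
M = 2355 cm^3 / 3002 cm^2 = 0.7845 cm

Final answer: 0.7845 cm


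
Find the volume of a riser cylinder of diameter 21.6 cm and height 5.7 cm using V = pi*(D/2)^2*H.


Formula: V = pi * (D/2)^2 * H  (cylinder volume)
Radius = D/2 = 21.6/2 = 10.8 cm
V = pi * 10.8^2 * 5.7 = 2088.6816 cm^3

2088.6816 cm^3


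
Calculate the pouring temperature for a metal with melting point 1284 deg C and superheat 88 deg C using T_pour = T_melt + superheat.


Formula: T_pour = T_melt + Superheat
T_pour = 1284 + 88 = 1372 deg C


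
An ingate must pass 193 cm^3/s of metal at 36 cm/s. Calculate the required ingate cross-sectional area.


Formula: A_ingate = Q / v  (continuity equation)
A = 193 cm^3/s / 36 cm/s = 5.3611 cm^2


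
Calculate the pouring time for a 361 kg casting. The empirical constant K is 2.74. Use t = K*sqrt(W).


Formula: t = K * sqrt(W)
sqrt(W) = sqrt(361) = 19.00000
t = 2.74 * 19.00000 = 52.0600 s

52.0600 s


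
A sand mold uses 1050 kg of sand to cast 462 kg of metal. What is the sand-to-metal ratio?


Formula: Sand-to-Metal Ratio = W_sand / W_metal
Ratio = 1050 kg / 462 kg = 2.2727

Final answer: 2.2727


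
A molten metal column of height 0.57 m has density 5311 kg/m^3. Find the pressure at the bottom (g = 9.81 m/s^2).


Formula: P = rho * g * h
rho * g = 5311 * 9.81 = 52100.91 N/m^3
P = 52100.91 * 0.57 = 29697.5187 Pa


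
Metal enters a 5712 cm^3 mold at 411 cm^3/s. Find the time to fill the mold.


Formula: t_fill = V_mold / Q_flow
t = 5712 cm^3 / 411 cm^3/s = 13.8978 s

Answer: 13.8978 s


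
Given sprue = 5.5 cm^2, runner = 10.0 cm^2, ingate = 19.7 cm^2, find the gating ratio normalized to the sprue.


Sprue:Runner:Ingate = 1 : 10.0/5.5 : 19.7/5.5 = 1:1.82:3.58

Final answer: 1:1.82:3.58


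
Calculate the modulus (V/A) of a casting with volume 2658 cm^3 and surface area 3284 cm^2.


Formula: Casting Modulus M = V / A
M = 2658 cm^3 / 3284 cm^2 = 0.8094 cm

0.8094 cm


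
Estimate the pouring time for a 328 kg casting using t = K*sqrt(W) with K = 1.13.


Formula: t = K * sqrt(W)
sqrt(W) = sqrt(328) = 18.11077
t = 1.13 * 18.11077 = 20.4652 s


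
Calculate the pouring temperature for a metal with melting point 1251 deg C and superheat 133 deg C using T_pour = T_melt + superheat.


Formula: T_pour = T_melt + Superheat
T_pour = 1251 + 133 = 1384 deg C

1384 deg C


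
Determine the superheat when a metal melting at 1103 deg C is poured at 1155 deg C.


Formula: Superheat = T_pour - T_melt
Superheat = 1155 - 1103 = 52 deg C

Answer: 52 deg C


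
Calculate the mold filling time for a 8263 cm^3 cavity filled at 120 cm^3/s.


Formula: t_fill = V_mold / Q_flow
t = 8263 cm^3 / 120 cm^3/s = 68.8583 s

Final answer: 68.8583 s


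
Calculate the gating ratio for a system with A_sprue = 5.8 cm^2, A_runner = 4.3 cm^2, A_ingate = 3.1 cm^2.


Sprue:Runner:Ingate = 1 : 4.3/5.8 : 3.1/5.8 = 1:0.74:0.53

Final answer: 1:0.74:0.53


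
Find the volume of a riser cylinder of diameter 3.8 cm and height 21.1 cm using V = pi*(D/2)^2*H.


Formula: V = pi * (D/2)^2 * H  (cylinder volume)
Radius = D/2 = 3.8/2 = 1.9 cm
V = pi * 1.9^2 * 21.1 = 239.2983 cm^3

Final answer: 239.2983 cm^3


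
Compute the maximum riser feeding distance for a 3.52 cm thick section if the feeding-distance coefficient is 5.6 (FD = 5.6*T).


Formula: FD = 5.6 * T  (riser feeding-distance rule)
FD = 5.6 * 3.52 cm = 19.7120 cm

19.7120 cm


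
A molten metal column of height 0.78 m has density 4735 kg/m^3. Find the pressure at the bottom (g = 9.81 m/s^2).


Formula: P = rho * g * h
rho * g = 4735 * 9.81 = 46450.35 N/m^3
P = 46450.35 * 0.78 = 36231.2730 Pa


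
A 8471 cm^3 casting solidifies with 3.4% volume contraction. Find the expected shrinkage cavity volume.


Formula: V_shrink = V_casting * shrinkage_pct / 100
V_shrink = 8471 cm^3 * 3.4 / 100 = 288.0140 cm^3


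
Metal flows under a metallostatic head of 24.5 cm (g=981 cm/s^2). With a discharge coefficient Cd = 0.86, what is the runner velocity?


Formula: v = Cd * sqrt(2 * g * h)  (Torricelli with discharge coefficient)
2*g*h = 2 * 981 * 24.5 = 48069.0 cm^2/s^2
sqrt(48069.0) = 219.24644 cm/s
v = 0.86 * 219.24644 = 188.5519 cm/s


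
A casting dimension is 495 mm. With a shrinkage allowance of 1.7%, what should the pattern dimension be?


Formula: L_pattern = L_casting * (1 + shrinkage_rate/100)
Shrinkage factor = 1 + 1.7/100 = 1.017
L_pattern = 495 mm * 1.017 = 503.4150 mm

Final answer: 503.4150 mm


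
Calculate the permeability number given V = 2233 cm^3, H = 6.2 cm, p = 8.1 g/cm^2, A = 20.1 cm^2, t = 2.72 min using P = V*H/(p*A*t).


Formula: Permeability Number P = (V * H) / (p * A * t)
Numerator: V * H = 2233 * 6.2 = 13844.6
Denominator: p * A * t = 8.1 * 20.1 * 2.72 = 442.8432
P = 13844.6 / 442.8432 = 31.2630

Final answer: 31.2630


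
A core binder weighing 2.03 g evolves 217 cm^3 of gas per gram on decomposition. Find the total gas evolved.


Formula: V_gas = W_binder * gas_evolution_rate
V = 2.03 g * 217 cm^3/g = 440.5100 cm^3

Answer: 440.5100 cm^3


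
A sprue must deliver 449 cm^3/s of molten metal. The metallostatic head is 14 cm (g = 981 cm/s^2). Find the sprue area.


Formula: v = sqrt(2*g*h), A = Q/v
Velocity: v = sqrt(2 * 981 * 14) = sqrt(27468) = 165.7347 cm/s
Sprue area: A = Q / v = 449 / 165.7347 = 2.7091 cm^2


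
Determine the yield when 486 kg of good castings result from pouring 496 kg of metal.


Formula: Casting Yield = (W_good / W_total) * 100
Yield = (486 kg / 496 kg) * 100 = 97.9839%

Final answer: 97.9839%


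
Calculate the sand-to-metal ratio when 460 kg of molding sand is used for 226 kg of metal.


Formula: Sand-to-Metal Ratio = W_sand / W_metal
Ratio = 460 kg / 226 kg = 2.0354

Answer: 2.0354


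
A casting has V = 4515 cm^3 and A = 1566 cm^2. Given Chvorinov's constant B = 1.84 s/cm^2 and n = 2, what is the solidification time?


Formula: t_s = B * (V/A)^n  (Chvorinov's rule, n=2)
Modulus M = V/A = 4515/1566 = 2.883142 cm
M^2 = 2.883142^2 = 8.312508 cm^2
t_s = 1.84 * 8.312508 = 15.2950 s

Answer: 15.2950 s


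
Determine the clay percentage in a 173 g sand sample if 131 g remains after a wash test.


Formula: Clay% = (W_total - W_washed) / W_total * 100
Clay mass = 173 - 131 = 42 g
Clay% = 42 / 173 * 100 = 24.2775%

Answer: 24.2775%


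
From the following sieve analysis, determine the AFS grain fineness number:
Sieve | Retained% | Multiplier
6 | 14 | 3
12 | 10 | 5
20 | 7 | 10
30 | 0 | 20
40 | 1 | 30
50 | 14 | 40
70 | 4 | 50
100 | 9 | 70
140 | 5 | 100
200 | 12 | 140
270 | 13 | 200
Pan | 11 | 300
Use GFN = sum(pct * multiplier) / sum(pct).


Formula: GFN = sum(pct * multiplier) / sum(pct)
sum(pct * multiplier) = 9662
sum(pct) = 100
GFN = 9662 / 100 = 96.62

96.62


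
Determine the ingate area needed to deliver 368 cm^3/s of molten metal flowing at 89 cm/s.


Formula: A_ingate = Q / v  (continuity equation)
A = 368 cm^3/s / 89 cm/s = 4.1348 cm^2

4.1348 cm^2


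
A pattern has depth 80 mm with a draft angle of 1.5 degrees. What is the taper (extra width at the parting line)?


Formula: taper = depth * tan(draft_angle)
tan(1.5 deg) = 0.0261859
taper = 80 mm * 0.0261859 = 2.0949 mm

Final answer: 2.0949 mm


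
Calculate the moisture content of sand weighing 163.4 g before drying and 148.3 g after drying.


Formula: MC = (W_wet - W_dry) / W_wet * 100
Water mass = 163.4 - 148.3 = 15.1 g
MC = 15.1 / 163.4 * 100 = 9.2411%


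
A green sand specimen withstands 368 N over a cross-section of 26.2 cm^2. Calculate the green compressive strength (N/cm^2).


Formula: Compressive Strength = Force / Area
Strength = 368 N / 26.2 cm^2 = 14.0458 N/cm^2

14.0458 N/cm^2


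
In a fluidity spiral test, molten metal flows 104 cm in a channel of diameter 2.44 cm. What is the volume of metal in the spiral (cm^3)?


Formula: V = pi * (d/2)^2 * L  (cylinder volume)
Radius = 2.44/2 = 1.22 cm
V = pi * 1.22^2 * 104 = 486.2984 cm^3

Answer: 486.2984 cm^3


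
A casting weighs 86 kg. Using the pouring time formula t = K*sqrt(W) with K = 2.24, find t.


Formula: t = K * sqrt(W)
sqrt(W) = sqrt(86) = 9.27362
t = 2.24 * 9.27362 = 20.7729 s

Answer: 20.7729 s


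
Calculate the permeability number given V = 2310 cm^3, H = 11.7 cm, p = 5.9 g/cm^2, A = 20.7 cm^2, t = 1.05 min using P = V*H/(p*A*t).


Formula: Permeability Number P = (V * H) / (p * A * t)
Numerator: V * H = 2310 * 11.7 = 27027.0
Denominator: p * A * t = 5.9 * 20.7 * 1.05 = 128.2365
P = 27027.0 / 128.2365 = 210.7590


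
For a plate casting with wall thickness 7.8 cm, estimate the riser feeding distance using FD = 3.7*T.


Formula: FD = 3.7 * T  (riser feeding-distance rule)
FD = 3.7 * 7.8 cm = 28.8600 cm


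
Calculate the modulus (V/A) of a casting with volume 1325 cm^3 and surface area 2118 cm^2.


Formula: Casting Modulus M = V / A
M = 1325 cm^3 / 2118 cm^2 = 0.6256 cm


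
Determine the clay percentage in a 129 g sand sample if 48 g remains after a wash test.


Formula: Clay% = (W_total - W_washed) / W_total * 100
Clay mass = 129 - 48 = 81 g
Clay% = 81 / 129 * 100 = 62.7907%

Answer: 62.7907%


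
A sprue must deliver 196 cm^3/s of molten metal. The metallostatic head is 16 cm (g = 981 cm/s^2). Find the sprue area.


Formula: v = sqrt(2*g*h), A = Q/v
Velocity: v = sqrt(2 * 981 * 16) = sqrt(31392) = 177.1779 cm/s
Sprue area: A = Q / v = 196 / 177.1779 = 1.1062 cm^2


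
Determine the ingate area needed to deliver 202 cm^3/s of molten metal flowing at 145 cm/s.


Formula: A_ingate = Q / v  (continuity equation)
A = 202 cm^3/s / 145 cm/s = 1.3931 cm^2

Final answer: 1.3931 cm^2


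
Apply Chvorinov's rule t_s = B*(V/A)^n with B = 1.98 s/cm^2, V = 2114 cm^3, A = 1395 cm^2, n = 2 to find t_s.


Formula: t_s = B * (V/A)^n  (Chvorinov's rule, n=2)
Modulus M = V/A = 2114/1395 = 1.515412 cm
M^2 = 1.515412^2 = 2.296474 cm^2
t_s = 1.98 * 2.296474 = 4.5470 s

Answer: 4.5470 s


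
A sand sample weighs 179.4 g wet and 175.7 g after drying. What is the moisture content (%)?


Formula: MC = (W_wet - W_dry) / W_wet * 100
Water mass = 179.4 - 175.7 = 3.7 g
MC = 3.7 / 179.4 * 100 = 2.0624%

Answer: 2.0624%


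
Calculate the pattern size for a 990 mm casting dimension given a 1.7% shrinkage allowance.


Formula: L_pattern = L_casting * (1 + shrinkage_rate/100)
Shrinkage factor = 1 + 1.7/100 = 1.017
L_pattern = 990 mm * 1.017 = 1006.8300 mm


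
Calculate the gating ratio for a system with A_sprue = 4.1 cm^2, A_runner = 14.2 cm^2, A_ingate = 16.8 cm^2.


Sprue:Runner:Ingate = 1 : 14.2/4.1 : 16.8/4.1 = 1:3.46:4.10


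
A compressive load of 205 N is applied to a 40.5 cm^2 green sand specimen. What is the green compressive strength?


Formula: Compressive Strength = Force / Area
Strength = 205 N / 40.5 cm^2 = 5.0617 N/cm^2

Answer: 5.0617 N/cm^2


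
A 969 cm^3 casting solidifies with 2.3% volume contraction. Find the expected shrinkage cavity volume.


Formula: V_shrink = V_casting * shrinkage_pct / 100
V_shrink = 969 cm^3 * 2.3 / 100 = 22.2870 cm^3

22.2870 cm^3


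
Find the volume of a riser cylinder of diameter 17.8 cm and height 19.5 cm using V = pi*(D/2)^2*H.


Formula: V = pi * (D/2)^2 * H  (cylinder volume)
Radius = D/2 = 17.8/2 = 8.9 cm
V = pi * 8.9^2 * 19.5 = 4852.4883 cm^3

Answer: 4852.4883 cm^3


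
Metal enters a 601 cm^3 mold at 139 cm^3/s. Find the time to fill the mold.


Formula: t_fill = V_mold / Q_flow
t = 601 cm^3 / 139 cm^3/s = 4.3237 s

4.3237 s


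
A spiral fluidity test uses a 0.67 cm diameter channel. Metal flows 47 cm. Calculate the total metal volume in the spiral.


Formula: V = pi * (d/2)^2 * L  (cylinder volume)
Radius = 0.67/2 = 0.335 cm
V = pi * 0.335^2 * 47 = 16.5706 cm^3

16.5706 cm^3


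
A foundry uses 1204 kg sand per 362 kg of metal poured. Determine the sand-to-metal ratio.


Formula: Sand-to-Metal Ratio = W_sand / W_metal
Ratio = 1204 kg / 362 kg = 3.3260

Answer: 3.3260


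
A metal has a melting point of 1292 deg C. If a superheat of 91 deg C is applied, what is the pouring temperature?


Formula: T_pour = T_melt + Superheat
T_pour = 1292 + 91 = 1383 deg C

Answer: 1383 deg C


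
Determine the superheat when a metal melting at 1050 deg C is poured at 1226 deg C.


Formula: Superheat = T_pour - T_melt
Superheat = 1226 - 1050 = 176 deg C

Answer: 176 deg C


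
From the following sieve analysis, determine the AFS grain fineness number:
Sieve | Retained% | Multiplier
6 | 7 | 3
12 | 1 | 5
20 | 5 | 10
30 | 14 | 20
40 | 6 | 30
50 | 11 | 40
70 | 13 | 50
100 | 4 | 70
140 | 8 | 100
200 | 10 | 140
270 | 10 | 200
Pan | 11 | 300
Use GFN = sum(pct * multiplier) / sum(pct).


Formula: GFN = sum(pct * multiplier) / sum(pct)
sum(pct * multiplier) = 9406
sum(pct) = 100
GFN = 9406 / 100 = 94.06

Final answer: 94.06


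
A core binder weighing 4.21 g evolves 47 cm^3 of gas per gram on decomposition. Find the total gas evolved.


Formula: V_gas = W_binder * gas_evolution_rate
V = 4.21 g * 47 cm^3/g = 197.8700 cm^3


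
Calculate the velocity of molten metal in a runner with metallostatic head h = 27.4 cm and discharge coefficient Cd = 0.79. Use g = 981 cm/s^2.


Formula: v = Cd * sqrt(2 * g * h)  (Torricelli with discharge coefficient)
2*g*h = 2 * 981 * 27.4 = 53758.8 cm^2/s^2
sqrt(53758.8) = 231.85944 cm/s
v = 0.79 * 231.85944 = 183.1690 cm/s

Final answer: 183.1690 cm/s


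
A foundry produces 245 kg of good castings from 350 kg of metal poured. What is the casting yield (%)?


Formula: Casting Yield = (W_good / W_total) * 100
Yield = (245 kg / 350 kg) * 100 = 70.0000%

Final answer: 70.0000%


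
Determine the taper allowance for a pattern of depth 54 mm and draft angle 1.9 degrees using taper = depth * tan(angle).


Formula: taper = depth * tan(draft_angle)
tan(1.9 deg) = 0.0331734
taper = 54 mm * 0.0331734 = 1.7914 mm

Final answer: 1.7914 mm


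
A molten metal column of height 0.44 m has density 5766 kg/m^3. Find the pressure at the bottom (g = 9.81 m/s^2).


Formula: P = rho * g * h
rho * g = 5766 * 9.81 = 56564.46 N/m^3
P = 56564.46 * 0.44 = 24888.3624 Pa


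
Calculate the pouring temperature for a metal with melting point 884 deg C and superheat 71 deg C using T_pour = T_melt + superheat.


Formula: T_pour = T_melt + Superheat
T_pour = 884 + 71 = 955 deg C

Answer: 955 deg C


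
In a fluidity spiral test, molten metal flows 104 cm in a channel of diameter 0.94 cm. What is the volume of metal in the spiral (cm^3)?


Formula: V = pi * (d/2)^2 * L  (cylinder volume)
Radius = 0.94/2 = 0.47 cm
V = pi * 0.47^2 * 104 = 72.1737 cm^3

Final answer: 72.1737 cm^3


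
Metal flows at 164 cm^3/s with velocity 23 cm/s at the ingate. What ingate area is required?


Formula: A_ingate = Q / v  (continuity equation)
A = 164 cm^3/s / 23 cm/s = 7.1304 cm^2

Final answer: 7.1304 cm^2


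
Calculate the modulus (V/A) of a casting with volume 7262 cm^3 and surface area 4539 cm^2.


Formula: Casting Modulus M = V / A
M = 7262 cm^3 / 4539 cm^2 = 1.5999 cm

1.5999 cm


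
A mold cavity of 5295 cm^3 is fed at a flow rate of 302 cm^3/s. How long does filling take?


Formula: t_fill = V_mold / Q_flow
t = 5295 cm^3 / 302 cm^3/s = 17.5331 s


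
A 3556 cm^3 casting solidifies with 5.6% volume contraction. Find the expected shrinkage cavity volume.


Formula: V_shrink = V_casting * shrinkage_pct / 100
V_shrink = 3556 cm^3 * 5.6 / 100 = 199.1360 cm^3

Answer: 199.1360 cm^3


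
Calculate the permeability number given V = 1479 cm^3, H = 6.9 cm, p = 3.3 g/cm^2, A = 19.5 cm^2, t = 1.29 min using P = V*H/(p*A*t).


Formula: Permeability Number P = (V * H) / (p * A * t)
Numerator: V * H = 1479 * 6.9 = 10205.1
Denominator: p * A * t = 3.3 * 19.5 * 1.29 = 83.0115
P = 10205.1 / 83.0115 = 122.9360

Final answer: 122.9360


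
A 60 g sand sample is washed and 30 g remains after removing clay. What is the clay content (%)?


Formula: Clay% = (W_total - W_washed) / W_total * 100
Clay mass = 60 - 30 = 30 g
Clay% = 30 / 60 * 100 = 50.0000%

Final answer: 50.0000%


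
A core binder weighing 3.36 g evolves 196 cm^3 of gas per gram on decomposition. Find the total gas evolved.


Formula: V_gas = W_binder * gas_evolution_rate
V = 3.36 g * 196 cm^3/g = 658.5600 cm^3

658.5600 cm^3


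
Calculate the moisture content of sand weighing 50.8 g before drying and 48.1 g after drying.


Formula: MC = (W_wet - W_dry) / W_wet * 100
Water mass = 50.8 - 48.1 = 2.7 g
MC = 2.7 / 50.8 * 100 = 5.3150%

5.3150%


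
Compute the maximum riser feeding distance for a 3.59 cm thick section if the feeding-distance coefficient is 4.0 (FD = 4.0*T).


Formula: FD = 4.0 * T  (riser feeding-distance rule)
FD = 4.0 * 3.59 cm = 14.3600 cm

14.3600 cm


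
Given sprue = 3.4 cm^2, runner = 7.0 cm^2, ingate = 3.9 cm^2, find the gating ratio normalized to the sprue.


Sprue:Runner:Ingate = 1 : 7.0/3.4 : 3.9/3.4 = 1:2.06:1.15

1:2.06:1.15


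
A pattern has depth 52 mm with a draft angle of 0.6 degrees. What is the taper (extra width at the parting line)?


Formula: taper = depth * tan(draft_angle)
tan(0.6 deg) = 0.0104724
taper = 52 mm * 0.0104724 = 0.5446 mm

Final answer: 0.5446 mm


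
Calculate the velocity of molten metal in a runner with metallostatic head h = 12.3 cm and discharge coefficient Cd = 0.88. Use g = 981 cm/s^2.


Formula: v = Cd * sqrt(2 * g * h)  (Torricelli with discharge coefficient)
2*g*h = 2 * 981 * 12.3 = 24132.6 cm^2/s^2
sqrt(24132.6) = 155.34671 cm/s
v = 0.88 * 155.34671 = 136.7051 cm/s

Final answer: 136.7051 cm/s


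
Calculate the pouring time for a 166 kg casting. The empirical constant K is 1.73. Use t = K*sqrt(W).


Formula: t = K * sqrt(W)
sqrt(W) = sqrt(166) = 12.88410
t = 1.73 * 12.88410 = 22.2895 s

22.2895 s


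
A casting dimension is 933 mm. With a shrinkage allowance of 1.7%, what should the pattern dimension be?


Formula: L_pattern = L_casting * (1 + shrinkage_rate/100)
Shrinkage factor = 1 + 1.7/100 = 1.017
L_pattern = 933 mm * 1.017 = 948.8610 mm

Final answer: 948.8610 mm


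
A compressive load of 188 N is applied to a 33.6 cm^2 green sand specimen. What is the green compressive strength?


Formula: Compressive Strength = Force / Area
Strength = 188 N / 33.6 cm^2 = 5.5952 N/cm^2

Final answer: 5.5952 N/cm^2


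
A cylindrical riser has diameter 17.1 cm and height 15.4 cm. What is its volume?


Formula: V = pi * (D/2)^2 * H  (cylinder volume)
Radius = D/2 = 17.1/2 = 8.55 cm
V = pi * 8.55^2 * 15.4 = 3536.7375 cm^3


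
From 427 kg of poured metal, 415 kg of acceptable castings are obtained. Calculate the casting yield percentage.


Formula: Casting Yield = (W_good / W_total) * 100
Yield = (415 kg / 427 kg) * 100 = 97.1897%

Final answer: 97.1897%


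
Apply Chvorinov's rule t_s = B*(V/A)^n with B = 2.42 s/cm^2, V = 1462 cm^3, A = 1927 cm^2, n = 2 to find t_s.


Formula: t_s = B * (V/A)^n  (Chvorinov's rule, n=2)
Modulus M = V/A = 1462/1927 = 0.758692 cm
M^2 = 0.758692^2 = 0.575614 cm^2
t_s = 2.42 * 0.575614 = 1.3930 s

Final answer: 1.3930 s


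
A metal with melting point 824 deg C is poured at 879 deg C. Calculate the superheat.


Formula: Superheat = T_pour - T_melt
Superheat = 879 - 824 = 55 deg C


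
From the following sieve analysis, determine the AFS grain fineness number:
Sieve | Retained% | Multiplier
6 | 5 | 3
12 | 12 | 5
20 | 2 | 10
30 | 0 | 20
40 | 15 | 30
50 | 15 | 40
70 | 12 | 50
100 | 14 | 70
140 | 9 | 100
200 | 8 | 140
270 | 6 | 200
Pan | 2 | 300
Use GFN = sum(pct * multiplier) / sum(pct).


Formula: GFN = sum(pct * multiplier) / sum(pct)
sum(pct * multiplier) = 6545
sum(pct) = 100
GFN = 6545 / 100 = 65.45


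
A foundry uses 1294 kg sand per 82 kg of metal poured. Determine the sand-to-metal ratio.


Formula: Sand-to-Metal Ratio = W_sand / W_metal
Ratio = 1294 kg / 82 kg = 15.7805

Answer: 15.7805


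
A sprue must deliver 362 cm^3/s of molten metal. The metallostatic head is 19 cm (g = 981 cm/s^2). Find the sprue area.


Formula: v = sqrt(2*g*h), A = Q/v
Velocity: v = sqrt(2 * 981 * 19) = sqrt(37278) = 193.0751 cm/s
Sprue area: A = Q / v = 362 / 193.0751 = 1.8749 cm^2

Final answer: 1.8749 cm^2


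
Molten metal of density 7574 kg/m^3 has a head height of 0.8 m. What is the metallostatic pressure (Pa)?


Formula: P = rho * g * h
rho * g = 7574 * 9.81 = 74300.94 N/m^3
P = 74300.94 * 0.8 = 59440.7520 Pa

Answer: 59440.7520 Pa
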